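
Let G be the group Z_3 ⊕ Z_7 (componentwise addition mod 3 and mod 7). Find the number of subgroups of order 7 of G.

1

|G| = 21 and 7 | 21, so subgroups of order 7 are possible by Lagrange.
The subgroups of order 7 are: {(0,0), (0,1), (0,2), (0,3), (0,4), (0,5), (0,6)}.
So G has 1 subgroup of order 7.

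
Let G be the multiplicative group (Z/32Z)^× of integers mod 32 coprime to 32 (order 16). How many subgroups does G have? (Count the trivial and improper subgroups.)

11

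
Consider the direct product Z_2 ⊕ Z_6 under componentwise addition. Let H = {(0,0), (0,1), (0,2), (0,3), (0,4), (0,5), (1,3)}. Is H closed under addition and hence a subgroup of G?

No

|H| = 7 does not divide |G| = 12, so by Lagrange H is not a subgroup.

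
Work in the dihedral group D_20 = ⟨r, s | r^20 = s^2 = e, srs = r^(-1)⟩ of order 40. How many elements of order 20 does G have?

8

The elements of order 20 are: r, r^3, r^7, r^9, r^11, r^13, r^17, r^19.
That's 8.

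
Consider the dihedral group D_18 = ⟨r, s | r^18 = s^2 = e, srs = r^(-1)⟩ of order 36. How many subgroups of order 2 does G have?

|G| = 36 and 2 | 36, so subgroups of order 2 are possible by Lagrange.
The subgroups of order 2 are: {e, r^10s}; {e, r^11s}; {e, r^12s}; {e, r^13s}; … (19 in all).
So G has 19 subgroups of order 2.

19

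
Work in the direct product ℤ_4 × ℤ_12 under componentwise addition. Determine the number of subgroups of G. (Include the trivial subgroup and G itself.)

|G| = 48, so by Lagrange every subgroup order divides 48. Divisors: 1, 2, 3, 4, 6, 8, 12, 16, 24, 48.
Subgroups by order — order 1: 1; order 2: 3; order 3: 1; order 4: 7; order 6: 3; order 8: 3; order 12: 7; order 16: 1; order 24: 3; order 48: 1.
Total: 1 + 3 + 1 + 7 + 3 + 3 + 7 + 1 + 3 + 1 = 30.

30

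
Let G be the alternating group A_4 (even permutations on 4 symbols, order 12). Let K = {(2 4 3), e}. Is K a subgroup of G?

No

(2 4 3) ∈ K but its inverse (2 3 4) ∉ K, so K is not a subgroup.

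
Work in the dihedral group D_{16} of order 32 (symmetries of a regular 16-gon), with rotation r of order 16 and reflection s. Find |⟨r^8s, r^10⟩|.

|⟨r^8s⟩| = 2 and |⟨r^10⟩| = 8, so |H| is a multiple of lcm(2, 8) = 8 and divides |G| = 32.
Closing under the operation: H = {e, r^2, r^4, r^6, r^8, r^10, r^12, r^14, s, r^2s, r^4s, r^6s, r^8s, r^10s, r^12s, r^14s}, so |H| = 16.

16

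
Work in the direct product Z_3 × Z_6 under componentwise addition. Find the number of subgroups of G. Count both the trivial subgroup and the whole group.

12

|G| = 18, so by Lagrange every subgroup order divides 18. Divisors: 1, 2, 3, 6, 9, 18.
Subgroups by order — order 1: 1; order 2: 1; order 3: 4; order 6: 4; order 9: 1; order 18: 1.
Total: 1 + 1 + 4 + 4 + 1 + 1 = 12.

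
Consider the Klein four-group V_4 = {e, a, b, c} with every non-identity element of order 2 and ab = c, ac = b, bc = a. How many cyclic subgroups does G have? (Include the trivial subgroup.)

Each element a generates a cyclic subgroup ⟨a⟩; distinct elements may generate the same one (a cyclic group of order d has φ(d) generators).
Cyclic subgroups by order — order 1: 1; order 2: 3.
Total: 4.

4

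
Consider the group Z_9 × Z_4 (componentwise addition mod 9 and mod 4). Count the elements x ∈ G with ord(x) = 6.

2

An element (a,b) has order lcm(ord(a), ord(b)); count pairs with lcm equal to 6.
Enumerating gives 2 such elements.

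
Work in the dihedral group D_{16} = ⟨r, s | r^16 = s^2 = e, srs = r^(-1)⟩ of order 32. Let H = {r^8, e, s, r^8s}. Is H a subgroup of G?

Yes

|H| = 4 divides |G| = 32, consistent with Lagrange.
H contains the identity, every element's inverse is in H, and H is closed under ·: it is a subgroup.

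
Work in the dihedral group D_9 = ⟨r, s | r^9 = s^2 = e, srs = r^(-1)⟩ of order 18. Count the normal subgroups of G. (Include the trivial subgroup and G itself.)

4

G has 16 subgroups. Checking conjugation-invariance by order — order 1: 1/1 normal; order 2: 0/9 normal; order 3: 1/1 normal; order 6: 0/3 normal; order 9: 1/1 normal; order 18: 1/1 normal.
Total normal subgroups: 4.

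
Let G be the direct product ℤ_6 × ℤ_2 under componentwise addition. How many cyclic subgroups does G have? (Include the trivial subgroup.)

Each element a generates a cyclic subgroup ⟨a⟩; distinct elements may generate the same one (a cyclic group of order d has φ(d) generators).
Cyclic subgroups by order — order 1: 1; order 2: 3; order 3: 1; order 6: 3.
Total: 8.

8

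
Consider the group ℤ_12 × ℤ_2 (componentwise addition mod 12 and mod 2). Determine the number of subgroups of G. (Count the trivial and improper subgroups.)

16

|G| = 24, so by Lagrange every subgroup order divides 24. Divisors: 1, 2, 3, 4, 6, 8, 12, 24.
Subgroups by order — order 1: 1; order 2: 3; order 3: 1; order 4: 3; order 6: 3; order 8: 1; order 12: 3; order 24: 1.
Total: 1 + 3 + 1 + 3 + 3 + 1 + 3 + 1 = 16.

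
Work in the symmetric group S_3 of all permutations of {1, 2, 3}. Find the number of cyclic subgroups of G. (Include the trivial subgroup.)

5

Group the elements of G by the cyclic subgroup they generate; each cyclic subgroup of order d accounts for φ(d) elements.
Cyclic subgroups by order — order 1: 1; order 2: 3; order 3: 1.
Total: 5.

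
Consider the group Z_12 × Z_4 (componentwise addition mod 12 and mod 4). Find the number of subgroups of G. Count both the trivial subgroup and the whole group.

30

|G| = 48, so by Lagrange every subgroup order divides 48. Divisors: 1, 2, 3, 4, 6, 8, 12, 16, 24, 48.
Subgroups by order — order 1: 1; order 2: 3; order 3: 1; order 4: 7; order 6: 3; order 8: 3; order 12: 7; order 16: 1; order 24: 3; order 48: 1.
Total: 1 + 3 + 1 + 7 + 3 + 3 + 7 + 1 + 3 + 1 = 30.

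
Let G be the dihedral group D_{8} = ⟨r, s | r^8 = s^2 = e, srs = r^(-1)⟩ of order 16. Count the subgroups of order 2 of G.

|G| = 16 and 2 | 16, so subgroups of order 2 are possible by Lagrange.
The subgroups of order 2 are: {e, r^2s}; {e, r^3s}; {e, r^4}; {e, r^4s}; … (9 in all).
So G has 9 subgroups of order 2.

9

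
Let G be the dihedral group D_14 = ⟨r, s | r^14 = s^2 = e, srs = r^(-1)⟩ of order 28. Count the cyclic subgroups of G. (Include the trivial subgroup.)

A cyclic subgroup of order d is generated by each of its φ(d) elements of order d, so the cyclic subgroups of order d number (#elements of order d)/φ(d).
Cyclic subgroups by order — order 1: 1; order 2: 15; order 7: 1; order 14: 1.
Total: 18.

18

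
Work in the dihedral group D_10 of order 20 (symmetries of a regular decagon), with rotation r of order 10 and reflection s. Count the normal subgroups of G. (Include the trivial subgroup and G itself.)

7

G has 22 subgroups. Checking conjugation-invariance by order — order 1: 1/1 normal; order 2: 1/11 normal; order 4: 0/5 normal; order 5: 1/1 normal; order 10: 3/3 normal; order 20: 1/1 normal.
Total normal subgroups: 7.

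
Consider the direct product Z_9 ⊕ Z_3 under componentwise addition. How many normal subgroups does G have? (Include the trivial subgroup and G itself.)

G is abelian, so every subgroup is normal.
G has 10 subgroups in total, hence 10 normal subgroups.

10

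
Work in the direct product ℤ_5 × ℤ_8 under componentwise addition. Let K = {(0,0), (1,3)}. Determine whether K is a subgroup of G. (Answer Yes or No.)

(1,3) ∈ K but its inverse (4,5) ∉ K, so K is not a subgroup.

No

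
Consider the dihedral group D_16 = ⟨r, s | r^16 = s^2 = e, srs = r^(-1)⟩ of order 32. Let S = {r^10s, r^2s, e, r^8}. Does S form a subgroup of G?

Yes

|S| = 4 divides |G| = 32, consistent with Lagrange.
S contains the identity, every element's inverse is in S, and S is closed under ·: it is a subgroup.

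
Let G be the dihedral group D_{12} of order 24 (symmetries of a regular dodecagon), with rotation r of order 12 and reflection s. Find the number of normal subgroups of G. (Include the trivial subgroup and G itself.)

9

G has 34 subgroups. Checking conjugation-invariance by order — order 1: 1/1 normal; order 2: 1/13 normal; order 3: 1/1 normal; order 4: 1/7 normal; order 6: 1/5 normal; order 8: 0/3 normal; order 12: 3/3 normal; order 24: 1/1 normal.
Total normal subgroups: 9.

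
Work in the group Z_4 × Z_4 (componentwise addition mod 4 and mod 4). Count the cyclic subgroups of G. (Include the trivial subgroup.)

Group the elements of G by the cyclic subgroup they generate; each cyclic subgroup of order d accounts for φ(d) elements.
Cyclic subgroups by order — order 1: 1; order 2: 3; order 4: 6.
Total: 10.

10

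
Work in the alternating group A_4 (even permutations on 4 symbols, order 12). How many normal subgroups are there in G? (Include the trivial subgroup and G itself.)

3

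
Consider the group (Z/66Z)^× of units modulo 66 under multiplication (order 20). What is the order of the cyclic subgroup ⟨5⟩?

Compute successive powers of 5 mod 66: 5, 25, 59, 31, 23, 49, 47, 37, …; 5^10 ≡ 1 (mod 66).
So |⟨5⟩| = 10.

10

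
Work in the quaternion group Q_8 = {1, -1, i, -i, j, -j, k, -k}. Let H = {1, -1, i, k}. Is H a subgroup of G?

k ∈ H but its inverse -k ∉ H, so H is not a subgroup.

No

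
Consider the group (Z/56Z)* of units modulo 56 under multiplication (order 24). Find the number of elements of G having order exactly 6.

Enumerating element orders in G gives 14 elements of order 6.

14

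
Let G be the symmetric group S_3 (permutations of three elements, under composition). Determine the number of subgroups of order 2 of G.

3

|G| = 6 and 2 | 6, so subgroups of order 2 are possible by Lagrange.
The subgroups of order 2 are: {e, (1 2)}; {e, (1 3)}; {e, (2 3)}.
So G has 3 subgroups of order 2.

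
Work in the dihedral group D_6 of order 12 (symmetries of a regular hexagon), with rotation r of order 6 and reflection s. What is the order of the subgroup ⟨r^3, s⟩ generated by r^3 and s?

|⟨r^3⟩| = 2 and |⟨s⟩| = 2, so |H| is a multiple of lcm(2, 2) = 2 and divides |G| = 12.
Closing under the operation: H = {e, r^3, s, r^3s}, so |H| = 4.

4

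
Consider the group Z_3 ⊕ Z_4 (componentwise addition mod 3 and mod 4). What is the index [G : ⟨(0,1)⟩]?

3

|⟨(0,1)⟩| = 4 and |G| = 12.
By Lagrange, [G : H] = |G|/|H| = 12/4 = 3.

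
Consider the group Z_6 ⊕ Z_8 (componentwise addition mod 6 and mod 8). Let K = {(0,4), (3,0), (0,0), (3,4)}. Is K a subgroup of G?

|K| = 4 divides |G| = 48, consistent with Lagrange.
K contains the identity, every element's inverse is in K, and K is closed under +: it is a subgroup.

Yes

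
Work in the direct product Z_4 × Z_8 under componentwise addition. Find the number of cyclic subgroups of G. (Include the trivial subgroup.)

14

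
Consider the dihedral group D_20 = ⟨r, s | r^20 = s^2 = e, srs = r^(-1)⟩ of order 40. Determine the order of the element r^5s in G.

2

Computing powers of r^5s: the smallest k with (r^5s)^k = e is k = 2.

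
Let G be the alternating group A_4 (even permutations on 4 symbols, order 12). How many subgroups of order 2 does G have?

|G| = 12 and 2 | 12, so subgroups of order 2 are possible by Lagrange.
The subgroups of order 2 are: {e, (1 2)(3 4)}; {e, (1 3)(2 4)}; {e, (1 4)(2 3)}.
So G has 3 subgroups of order 2.

3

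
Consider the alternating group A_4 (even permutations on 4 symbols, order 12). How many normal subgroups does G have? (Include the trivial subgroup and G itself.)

G has 10 subgroups. Checking conjugation-invariance by order — order 1: 1/1 normal; order 2: 0/3 normal; order 3: 0/4 normal; order 4: 1/1 normal; order 12: 1/1 normal.
Total normal subgroups: 3.

3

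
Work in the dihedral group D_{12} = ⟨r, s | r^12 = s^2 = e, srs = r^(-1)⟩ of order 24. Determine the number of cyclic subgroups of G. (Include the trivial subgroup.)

18

Each element a generates a cyclic subgroup ⟨a⟩; distinct elements may generate the same one (a cyclic group of order d has φ(d) generators).
Cyclic subgroups by order — order 1: 1; order 2: 13; order 3: 1; order 4: 1; order 6: 1; order 12: 1.
Total: 18.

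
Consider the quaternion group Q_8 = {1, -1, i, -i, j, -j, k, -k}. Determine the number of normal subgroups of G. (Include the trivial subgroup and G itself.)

G has 6 subgroups. Checking conjugation-invariance by order — order 1: 1/1 normal; order 2: 1/1 normal; order 4: 3/3 normal; order 8: 1/1 normal.
Total normal subgroups: 6.

6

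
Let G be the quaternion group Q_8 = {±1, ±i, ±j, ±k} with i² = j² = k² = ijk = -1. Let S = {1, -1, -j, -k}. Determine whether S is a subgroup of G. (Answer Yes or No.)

-j ∈ S but its inverse j ∉ S, so S is not a subgroup.

No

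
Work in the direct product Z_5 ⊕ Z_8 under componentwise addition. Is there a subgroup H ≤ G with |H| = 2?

Yes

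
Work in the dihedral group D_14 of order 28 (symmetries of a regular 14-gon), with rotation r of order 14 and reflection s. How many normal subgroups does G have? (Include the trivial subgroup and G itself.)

G has 28 subgroups. Checking conjugation-invariance by order — order 1: 1/1 normal; order 2: 1/15 normal; order 4: 0/7 normal; order 7: 1/1 normal; order 14: 3/3 normal; order 28: 1/1 normal.
Total normal subgroups: 7.

7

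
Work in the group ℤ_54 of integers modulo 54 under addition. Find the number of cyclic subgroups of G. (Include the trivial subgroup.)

8

A cyclic subgroup of order d is generated by each of its φ(d) elements of order d, so the cyclic subgroups of order d number (#elements of order d)/φ(d).
Cyclic subgroups by order — order 1: 1; order 2: 1; order 3: 1; order 6: 1; order 9: 1; order 18: 1; order 27: 1; order 54: 1.
Total: 8.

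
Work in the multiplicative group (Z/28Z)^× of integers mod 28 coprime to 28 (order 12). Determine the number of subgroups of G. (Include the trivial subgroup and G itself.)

10

|G| = 12, so by Lagrange every subgroup order divides 12. Divisors: 1, 2, 3, 4, 6, 12.
Subgroups by order — order 1: 1; order 2: 3; order 3: 1; order 4: 1; order 6: 3; order 12: 1.
Total: 1 + 3 + 1 + 1 + 3 + 1 = 10.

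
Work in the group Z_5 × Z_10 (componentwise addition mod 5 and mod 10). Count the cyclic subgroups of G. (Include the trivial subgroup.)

14

A cyclic subgroup of order d is generated by each of its φ(d) elements of order d, so the cyclic subgroups of order d number (#elements of order d)/φ(d).
Cyclic subgroups by order — order 1: 1; order 2: 1; order 5: 6; order 10: 6.
Total: 14.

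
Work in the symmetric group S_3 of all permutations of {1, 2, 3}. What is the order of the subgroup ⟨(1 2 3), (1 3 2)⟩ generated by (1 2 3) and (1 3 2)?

3

|⟨(1 2 3)⟩| = 3 and |⟨(1 3 2)⟩| = 3, so |H| is a multiple of lcm(3, 3) = 3 and divides |G| = 6.
Closing under the operation: H = {e, (1 2 3), (1 3 2)}, so |H| = 3.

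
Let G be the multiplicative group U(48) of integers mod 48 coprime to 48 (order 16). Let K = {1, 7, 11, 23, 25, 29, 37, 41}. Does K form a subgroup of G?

37 ∈ K but its inverse 13 ∉ K, so K is not a subgroup.

No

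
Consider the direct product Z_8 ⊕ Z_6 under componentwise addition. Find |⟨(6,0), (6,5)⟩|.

|⟨(6,0)⟩| = 4 and |⟨(6,5)⟩| = 12, so |H| is a multiple of lcm(4, 12) = 12 and divides |G| = 48.
Closing under the operation: H = {(0,0), (0,1), (0,2), (0,3), (0,4), (0,5), (2,0), (2,1), (2,2), (2,3), (2,4), (2,5), (4,0), (4,1), (4,2), (4,3), (4,4), (4,5), (6,0), (6,1), (6,2), (6,3), (6,4), (6,5)}, so |H| = 24.

24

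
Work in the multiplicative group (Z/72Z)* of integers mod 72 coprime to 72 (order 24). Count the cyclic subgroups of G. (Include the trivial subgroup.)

16

A cyclic subgroup of order d is generated by each of its φ(d) elements of order d, so the cyclic subgroups of order d number (#elements of order d)/φ(d).
Cyclic subgroups by order — order 1: 1; order 2: 7; order 3: 1; order 6: 7.
Total: 16.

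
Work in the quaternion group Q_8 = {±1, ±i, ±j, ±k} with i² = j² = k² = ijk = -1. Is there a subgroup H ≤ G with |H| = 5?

No

5 does not divide |G| = 8, so by Lagrange no subgroup of order 5 exists.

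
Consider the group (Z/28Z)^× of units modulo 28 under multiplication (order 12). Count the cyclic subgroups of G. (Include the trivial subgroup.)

Each element a generates a cyclic subgroup ⟨a⟩; distinct elements may generate the same one (a cyclic group of order d has φ(d) generators).
Cyclic subgroups by order — order 1: 1; order 2: 3; order 3: 1; order 6: 3.
Total: 8.

8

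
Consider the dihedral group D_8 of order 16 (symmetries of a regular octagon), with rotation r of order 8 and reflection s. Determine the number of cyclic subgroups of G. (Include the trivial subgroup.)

12

Group the elements of G by the cyclic subgroup they generate; each cyclic subgroup of order d accounts for φ(d) elements.
Cyclic subgroups by order — order 1: 1; order 2: 9; order 4: 1; order 8: 1.
Total: 12.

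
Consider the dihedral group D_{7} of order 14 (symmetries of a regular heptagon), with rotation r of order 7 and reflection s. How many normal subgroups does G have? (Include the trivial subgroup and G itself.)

3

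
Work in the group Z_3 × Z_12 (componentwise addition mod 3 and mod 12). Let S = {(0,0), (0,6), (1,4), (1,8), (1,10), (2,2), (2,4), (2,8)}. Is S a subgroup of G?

No

|S| = 8 does not divide |G| = 36, so by Lagrange S is not a subgroup.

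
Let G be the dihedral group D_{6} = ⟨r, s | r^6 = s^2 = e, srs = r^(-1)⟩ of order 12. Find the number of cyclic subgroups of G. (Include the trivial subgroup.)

Each element a generates a cyclic subgroup ⟨a⟩; distinct elements may generate the same one (a cyclic group of order d has φ(d) generators).
Cyclic subgroups by order — order 1: 1; order 2: 7; order 3: 1; order 6: 1.
Total: 10.

10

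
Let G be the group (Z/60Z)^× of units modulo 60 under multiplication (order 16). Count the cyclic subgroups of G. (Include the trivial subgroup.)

12

A cyclic subgroup of order d is generated by each of its φ(d) elements of order d, so the cyclic subgroups of order d number (#elements of order d)/φ(d).
Cyclic subgroups by order — order 1: 1; order 2: 7; order 4: 4.
Total: 12.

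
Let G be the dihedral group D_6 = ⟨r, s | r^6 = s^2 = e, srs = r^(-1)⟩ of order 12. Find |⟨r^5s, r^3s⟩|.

6

|⟨r^5s⟩| = 2 and |⟨r^3s⟩| = 2, so |H| is a multiple of lcm(2, 2) = 2 and divides |G| = 12.
Closing under the operation: H = {e, r^2, r^4, rs, r^3s, r^5s}, so |H| = 6.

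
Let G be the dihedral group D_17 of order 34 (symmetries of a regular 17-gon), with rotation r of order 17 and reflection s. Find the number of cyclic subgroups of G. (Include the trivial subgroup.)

19

Each element a generates a cyclic subgroup ⟨a⟩; distinct elements may generate the same one (a cyclic group of order d has φ(d) generators).
Cyclic subgroups by order — order 1: 1; order 2: 17; order 17: 1.
Total: 19.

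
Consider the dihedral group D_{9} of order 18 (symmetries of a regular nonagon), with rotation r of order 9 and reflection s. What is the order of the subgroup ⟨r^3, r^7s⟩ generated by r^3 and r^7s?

6

|⟨r^3⟩| = 3 and |⟨r^7s⟩| = 2, so |H| is a multiple of lcm(3, 2) = 6 and divides |G| = 18.
Closing under the operation: H = {e, r^3, r^6, rs, r^4s, r^7s}, so |H| = 6.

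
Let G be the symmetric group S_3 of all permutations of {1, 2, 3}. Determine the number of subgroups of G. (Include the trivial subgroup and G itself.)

|G| = 6, so by Lagrange every subgroup order divides 6. Divisors: 1, 2, 3, 6.
Subgroups by order — order 1: 1; order 2: 3; order 3: 1; order 6: 1.
Total: 1 + 3 + 1 + 1 = 6.

6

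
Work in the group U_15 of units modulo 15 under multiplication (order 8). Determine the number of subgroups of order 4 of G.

3

|G| = 8 and 4 | 8, so subgroups of order 4 are possible by Lagrange.
The subgroups of order 4 are: {1, 4, 11, 14}; {1, 4, 7, 13}; {1, 2, 4, 8}.
So G has 3 subgroups of order 4.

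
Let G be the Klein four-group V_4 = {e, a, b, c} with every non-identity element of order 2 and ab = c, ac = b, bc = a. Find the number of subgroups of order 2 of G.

3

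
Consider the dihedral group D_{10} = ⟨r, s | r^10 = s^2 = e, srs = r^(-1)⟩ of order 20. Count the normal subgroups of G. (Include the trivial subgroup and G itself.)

G has 22 subgroups. Checking conjugation-invariance by order — order 1: 1/1 normal; order 2: 1/11 normal; order 4: 0/5 normal; order 5: 1/1 normal; order 10: 3/3 normal; order 20: 1/1 normal.
Total normal subgroups: 7.

7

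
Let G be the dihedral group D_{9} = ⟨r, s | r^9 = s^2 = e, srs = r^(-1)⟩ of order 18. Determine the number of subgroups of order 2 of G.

9

|G| = 18 and 2 | 18, so subgroups of order 2 are possible by Lagrange.
The subgroups of order 2 are: {e, r^2s}; {e, r^3s}; {e, r^4s}; {e, r^5s}; … (9 in all).
So G has 9 subgroups of order 2.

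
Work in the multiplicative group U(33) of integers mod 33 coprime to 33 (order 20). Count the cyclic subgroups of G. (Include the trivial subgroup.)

8

Each element a generates a cyclic subgroup ⟨a⟩; distinct elements may generate the same one (a cyclic group of order d has φ(d) generators).
Cyclic subgroups by order — order 1: 1; order 2: 3; order 5: 1; order 10: 3.
Total: 8.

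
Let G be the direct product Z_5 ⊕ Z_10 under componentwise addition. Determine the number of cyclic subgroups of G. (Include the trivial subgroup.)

14

A cyclic subgroup of order d is generated by each of its φ(d) elements of order d, so the cyclic subgroups of order d number (#elements of order d)/φ(d).
Cyclic subgroups by order — order 1: 1; order 2: 1; order 5: 6; order 10: 6.
Total: 14.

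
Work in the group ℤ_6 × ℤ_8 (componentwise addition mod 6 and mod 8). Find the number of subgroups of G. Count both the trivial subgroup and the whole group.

22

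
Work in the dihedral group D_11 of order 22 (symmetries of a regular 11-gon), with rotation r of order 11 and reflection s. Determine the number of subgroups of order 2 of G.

11

|G| = 22 and 2 | 22, so subgroups of order 2 are possible by Lagrange.
The subgroups of order 2 are: {e, r^10s}; {e, r^2s}; {e, r^3s}; {e, r^4s}; … (11 in all).
So G has 11 subgroups of order 2.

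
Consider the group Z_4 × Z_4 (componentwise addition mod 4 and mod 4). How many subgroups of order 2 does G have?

3

|G| = 16 and 2 | 16, so subgroups of order 2 are possible by Lagrange.
The subgroups of order 2 are: {(0,0), (0,2)}; {(0,0), (2,0)}; {(0,0), (2,2)}.
So G has 3 subgroups of order 2.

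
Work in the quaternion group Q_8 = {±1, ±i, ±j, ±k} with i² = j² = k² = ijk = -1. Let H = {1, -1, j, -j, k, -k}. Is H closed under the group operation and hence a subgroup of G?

No

|H| = 6 does not divide |G| = 8, so by Lagrange H is not a subgroup.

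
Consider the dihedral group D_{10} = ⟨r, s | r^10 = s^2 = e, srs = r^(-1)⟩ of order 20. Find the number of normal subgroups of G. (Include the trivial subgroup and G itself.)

G has 22 subgroups. Checking conjugation-invariance by order — order 1: 1/1 normal; order 2: 1/11 normal; order 4: 0/5 normal; order 5: 1/1 normal; order 10: 3/3 normal; order 20: 1/1 normal.
Total normal subgroups: 7.

7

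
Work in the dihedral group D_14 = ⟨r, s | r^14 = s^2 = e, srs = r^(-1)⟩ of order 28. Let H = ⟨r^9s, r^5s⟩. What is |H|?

14

|⟨r^9s⟩| = 2 and |⟨r^5s⟩| = 2, so |H| is a multiple of lcm(2, 2) = 2 and divides |G| = 28.
Closing under the operation: H = {e, r^2, r^4, r^6, r^8, r^10, r^12, rs, r^3s, r^5s, r^7s, r^9s, r^11s, r^13s}, so |H| = 14.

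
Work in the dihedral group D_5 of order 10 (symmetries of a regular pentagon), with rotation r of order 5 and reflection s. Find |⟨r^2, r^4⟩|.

|⟨r^2⟩| = 5 and |⟨r^4⟩| = 5, so |H| is a multiple of lcm(5, 5) = 5 and divides |G| = 10.
Closing under the operation: H = {e, r, r^2, r^3, r^4}, so |H| = 5.

5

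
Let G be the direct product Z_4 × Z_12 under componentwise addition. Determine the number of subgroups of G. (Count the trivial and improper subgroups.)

30

|G| = 48, so by Lagrange every subgroup order divides 48. Divisors: 1, 2, 3, 4, 6, 8, 12, 16, 24, 48.
Subgroups by order — order 1: 1; order 2: 3; order 3: 1; order 4: 7; order 6: 3; order 8: 3; order 12: 7; order 16: 1; order 24: 3; order 48: 1.
Total: 1 + 3 + 1 + 7 + 3 + 3 + 7 + 1 + 3 + 1 = 30.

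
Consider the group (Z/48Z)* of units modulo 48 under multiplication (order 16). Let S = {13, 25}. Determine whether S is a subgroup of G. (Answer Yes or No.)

No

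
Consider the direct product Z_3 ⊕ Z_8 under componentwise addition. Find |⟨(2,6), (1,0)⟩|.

12

|⟨(2,6)⟩| = 12 and |⟨(1,0)⟩| = 3, so |H| is a multiple of lcm(12, 3) = 12 and divides |G| = 24.
Closing under the operation: H = {(0,0), (0,2), (0,4), (0,6), (1,0), (1,2), (1,4), (1,6), (2,0), (2,2), (2,4), (2,6)}, so |H| = 12.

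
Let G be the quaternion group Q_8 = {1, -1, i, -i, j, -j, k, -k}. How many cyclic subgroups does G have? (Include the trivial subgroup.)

A cyclic subgroup of order d is generated by each of its φ(d) elements of order d, so the cyclic subgroups of order d number (#elements of order d)/φ(d).
Cyclic subgroups by order — order 1: 1; order 2: 1; order 4: 3.
Total: 5.

5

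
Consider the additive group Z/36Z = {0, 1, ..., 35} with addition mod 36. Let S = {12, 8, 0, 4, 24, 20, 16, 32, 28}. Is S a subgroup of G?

|S| = 9 divides |G| = 36, consistent with Lagrange.
S contains the identity, every element's inverse is in S, and S is closed under +: it is a subgroup.
In fact S = ⟨32⟩.

Yes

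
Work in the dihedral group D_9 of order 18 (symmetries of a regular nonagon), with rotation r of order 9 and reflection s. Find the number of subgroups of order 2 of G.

9

|G| = 18 and 2 | 18, so subgroups of order 2 are possible by Lagrange.
The subgroups of order 2 are: {e, r^2s}; {e, r^3s}; {e, r^4s}; {e, r^5s}; … (9 in all).
So G has 9 subgroups of order 2.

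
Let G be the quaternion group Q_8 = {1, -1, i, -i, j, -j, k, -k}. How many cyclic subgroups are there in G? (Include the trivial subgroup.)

A cyclic subgroup of order d is generated by each of its φ(d) elements of order d, so the cyclic subgroups of order d number (#elements of order d)/φ(d).
Cyclic subgroups by order — order 1: 1; order 2: 1; order 4: 3.
Total: 5.

5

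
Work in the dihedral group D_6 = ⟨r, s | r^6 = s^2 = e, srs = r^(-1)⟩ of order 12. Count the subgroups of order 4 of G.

3

|G| = 12 and 4 | 12, so subgroups of order 4 are possible by Lagrange.
The subgroups of order 4 are: {e, r^3, r^2s, r^5s}; {e, r^3, s, r^3s}; {e, r^3, rs, r^4s}.
So G has 3 subgroups of order 4.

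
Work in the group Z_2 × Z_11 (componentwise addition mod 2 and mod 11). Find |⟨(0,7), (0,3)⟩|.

|⟨(0,7)⟩| = 11 and |⟨(0,3)⟩| = 11, so |H| is a multiple of lcm(11, 11) = 11 and divides |G| = 22.
Closing under the operation: H = {(0,0), (0,1), (0,2), (0,3), (0,4), (0,5), (0,6), (0,7), (0,8), (0,9), (0,10)}, so |H| = 11.

11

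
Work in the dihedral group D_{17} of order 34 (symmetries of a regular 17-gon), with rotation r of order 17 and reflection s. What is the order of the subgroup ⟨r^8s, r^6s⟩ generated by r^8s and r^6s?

34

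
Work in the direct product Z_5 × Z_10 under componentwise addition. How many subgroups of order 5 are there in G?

|G| = 50 and 5 | 50, so subgroups of order 5 are possible by Lagrange.
The subgroups of order 5 are: {(0,0), (0,2), (0,4), (0,6), (0,8)}; {(0,0), (1,0), (2,0), (3,0), (4,0)}; {(0,0), (1,2), (2,4), (3,6), (4,8)}; {(0,0), (1,4), (2,8), (3,2), (4,6)}; … (6 in all).
So G has 6 subgroups of order 5.

6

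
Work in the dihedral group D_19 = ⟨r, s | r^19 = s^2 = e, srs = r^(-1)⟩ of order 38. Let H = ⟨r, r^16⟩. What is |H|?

19

|⟨r⟩| = 19 and |⟨r^16⟩| = 19, so |H| is a multiple of lcm(19, 19) = 19 and divides |G| = 38.
Closing under the operation: H = {e, r, r^2, r^3, r^4, r^5, r^6, r^7, r^8, r^9, r^10, r^11, r^12, r^13, r^14, r^15, r^16, r^17, r^18}, so |H| = 19.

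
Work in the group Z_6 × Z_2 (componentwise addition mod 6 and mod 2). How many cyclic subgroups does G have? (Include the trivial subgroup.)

Each element a generates a cyclic subgroup ⟨a⟩; distinct elements may generate the same one (a cyclic group of order d has φ(d) generators).
Cyclic subgroups by order — order 1: 1; order 2: 3; order 3: 1; order 6: 3.
Total: 8.

8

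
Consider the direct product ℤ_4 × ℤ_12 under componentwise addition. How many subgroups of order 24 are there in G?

3

|G| = 48 and 24 | 48, so subgroups of order 24 are possible by Lagrange.
The subgroups of order 24 are: {(0,0), (0,1), (0,2), (0,3), (0,4), (0,5), (0,6), (0,7), (0,8), (0,9), (0,10), (0,11), (2,0), (2,1), (2,2), (2,3), (2,4), (2,5), (2,6), (2,7), (2,8), (2,9), (2,10), (2,11)}; {(0,0), (0,2), (0,4), (0,6), (0,8), (0,10), (1,0), (1,2), (1,4), (1,6), (1,8), (1,10), (2,0), (2,2), (2,4), (2,6), (2,8), (2,10), (3,0), (3,2), (3,4), (3,6), (3,8), (3,10)}; {(0,0), (0,2), (0,4), (0,6), (0,8), (0,10), (1,1), (1,3), (1,5), (1,7), (1,9), (1,11), (2,0), (2,2), (2,4), (2,6), (2,8), (2,10), (3,1), (3,3), (3,5), (3,7), (3,9), (3,11)}.
So G has 3 subgroups of order 24.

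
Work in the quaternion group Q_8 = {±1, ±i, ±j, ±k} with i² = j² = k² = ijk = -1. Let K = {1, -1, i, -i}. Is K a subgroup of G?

|K| = 4 divides |G| = 8, consistent with Lagrange.
K contains the identity, every element's inverse is in K, and K is closed under ·: it is a subgroup.
In fact K = ⟨-i⟩.

Yes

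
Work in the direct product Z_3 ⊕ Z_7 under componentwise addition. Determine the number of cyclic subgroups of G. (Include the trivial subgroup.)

Each element a generates a cyclic subgroup ⟨a⟩; distinct elements may generate the same one (a cyclic group of order d has φ(d) generators).
Cyclic subgroups by order — order 1: 1; order 3: 1; order 7: 1; order 21: 1.
Total: 4.

4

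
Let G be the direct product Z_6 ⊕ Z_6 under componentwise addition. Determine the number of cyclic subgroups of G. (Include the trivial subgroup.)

A cyclic subgroup of order d is generated by each of its φ(d) elements of order d, so the cyclic subgroups of order d number (#elements of order d)/φ(d).
Cyclic subgroups by order — order 1: 1; order 2: 3; order 3: 4; order 6: 12.
Total: 20.

20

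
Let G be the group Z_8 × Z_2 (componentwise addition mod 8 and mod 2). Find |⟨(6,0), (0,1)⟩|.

8

|⟨(6,0)⟩| = 4 and |⟨(0,1)⟩| = 2, so |H| is a multiple of lcm(4, 2) = 4 and divides |G| = 16.
Closing under the operation: H = {(0,0), (0,1), (2,0), (2,1), (4,0), (4,1), (6,0), (6,1)}, so |H| = 8.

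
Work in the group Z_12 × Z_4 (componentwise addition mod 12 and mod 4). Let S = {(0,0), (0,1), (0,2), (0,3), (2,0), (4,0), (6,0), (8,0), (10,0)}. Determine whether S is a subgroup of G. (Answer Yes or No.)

No

|S| = 9 does not divide |G| = 48, so by Lagrange S is not a subgroup.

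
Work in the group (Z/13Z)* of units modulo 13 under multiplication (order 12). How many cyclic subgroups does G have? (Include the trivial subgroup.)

6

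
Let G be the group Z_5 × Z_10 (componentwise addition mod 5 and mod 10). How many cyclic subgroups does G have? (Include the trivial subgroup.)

Group the elements of G by the cyclic subgroup they generate; each cyclic subgroup of order d accounts for φ(d) elements.
Cyclic subgroups by order — order 1: 1; order 2: 1; order 5: 6; order 10: 6.
Total: 14.

14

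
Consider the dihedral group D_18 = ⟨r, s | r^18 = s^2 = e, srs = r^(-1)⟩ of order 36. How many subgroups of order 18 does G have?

|G| = 36 and 18 | 36, so subgroups of order 18 are possible by Lagrange.
The subgroups of order 18 are: {e, r, r^2, r^3, r^4, r^5, r^6, r^7, r^8, r^9, r^10, r^11, r^12, r^13, r^14, r^15, r^16, r^17}; {e, r^2, r^4, r^6, r^8, r^10, r^12, r^14, r^16, s, r^2s, r^4s, r^6s, r^8s, r^10s, r^12s, r^14s, r^16s}; {e, r^2, r^4, r^6, r^8, r^10, r^12, r^14, r^16, rs, r^3s, r^5s, r^7s, r^9s, r^11s, r^13s, r^15s, r^17s}.
So G has 3 subgroups of order 18.

3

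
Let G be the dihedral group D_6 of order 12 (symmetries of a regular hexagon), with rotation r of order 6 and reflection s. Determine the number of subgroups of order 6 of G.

|G| = 12 and 6 | 12, so subgroups of order 6 are possible by Lagrange.
The subgroups of order 6 are: {e, r, r^2, r^3, r^4, r^5}; {e, r^2, r^4, s, r^2s, r^4s}; {e, r^2, r^4, rs, r^3s, r^5s}.
So G has 3 subgroups of order 6.

3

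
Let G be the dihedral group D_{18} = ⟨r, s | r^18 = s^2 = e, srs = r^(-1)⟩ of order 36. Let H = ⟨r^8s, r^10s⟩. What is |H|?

|⟨r^8s⟩| = 2 and |⟨r^10s⟩| = 2, so |H| is a multiple of lcm(2, 2) = 2 and divides |G| = 36.
Closing under the operation: H = {e, r^2, r^4, r^6, r^8, r^10, r^12, r^14, r^16, s, r^2s, r^4s, r^6s, r^8s, r^10s, r^12s, r^14s, r^16s}, so |H| = 18.

18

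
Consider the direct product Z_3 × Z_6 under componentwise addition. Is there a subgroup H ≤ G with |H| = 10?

No

10 does not divide |G| = 18, so by Lagrange no subgroup of order 10 exists.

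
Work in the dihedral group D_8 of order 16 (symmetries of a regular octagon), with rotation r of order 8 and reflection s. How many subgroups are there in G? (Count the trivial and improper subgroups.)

19

|G| = 16, so by Lagrange every subgroup order divides 16. Divisors: 1, 2, 4, 8, 16.
Subgroups by order — order 1: 1; order 2: 9; order 4: 5; order 8: 3; order 16: 1.
Total: 1 + 9 + 5 + 3 + 1 = 19.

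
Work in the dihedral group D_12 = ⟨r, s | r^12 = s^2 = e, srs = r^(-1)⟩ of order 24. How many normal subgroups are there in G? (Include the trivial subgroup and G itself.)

9

G has 34 subgroups. Checking conjugation-invariance by order — order 1: 1/1 normal; order 2: 1/13 normal; order 3: 1/1 normal; order 4: 1/7 normal; order 6: 1/5 normal; order 8: 0/3 normal; order 12: 3/3 normal; order 24: 1/1 normal.
Total normal subgroups: 9.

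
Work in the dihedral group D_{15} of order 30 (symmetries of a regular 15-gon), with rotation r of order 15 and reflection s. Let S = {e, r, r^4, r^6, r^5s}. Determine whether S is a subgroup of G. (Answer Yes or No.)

r^4 ∈ S but its inverse r^11 ∉ S, so S is not a subgroup.

No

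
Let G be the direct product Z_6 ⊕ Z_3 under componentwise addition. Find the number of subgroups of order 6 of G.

|G| = 18 and 6 | 18, so subgroups of order 6 are possible by Lagrange.
The subgroups of order 6 are: {(0,0), (0,1), (0,2), (3,0), (3,1), (3,2)}; {(0,0), (1,0), (2,0), (3,0), (4,0), (5,0)}; {(0,0), (1,1), (2,2), (3,0), (4,1), (5,2)}; {(0,0), (1,2), (2,1), (3,0), (4,2), (5,1)}.
So G has 4 subgroups of order 6.

4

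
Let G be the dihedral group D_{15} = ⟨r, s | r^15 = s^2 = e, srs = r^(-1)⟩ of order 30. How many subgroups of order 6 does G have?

|G| = 30 and 6 | 30, so subgroups of order 6 are possible by Lagrange.
The subgroups of order 6 are: {e, r^5, r^10, s, r^5s, r^10s}; {e, r^5, r^10, rs, r^6s, r^11s}; {e, r^5, r^10, r^2s, r^7s, r^12s}; {e, r^5, r^10, r^3s, r^8s, r^13s}; … (5 in all).
So G has 5 subgroups of order 6.

5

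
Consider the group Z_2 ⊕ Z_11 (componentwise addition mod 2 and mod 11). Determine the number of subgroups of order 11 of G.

1

|G| = 22 and 11 | 22, so subgroups of order 11 are possible by Lagrange.
The subgroups of order 11 are: {(0,0), (0,1), (0,2), (0,3), (0,4), (0,5), (0,6), (0,7), (0,8), (0,9), (0,10)}.
So G has 1 subgroup of order 11.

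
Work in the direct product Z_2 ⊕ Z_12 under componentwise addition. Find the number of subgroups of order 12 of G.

3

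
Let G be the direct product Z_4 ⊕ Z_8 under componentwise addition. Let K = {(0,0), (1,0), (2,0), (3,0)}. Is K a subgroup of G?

Yes

|K| = 4 divides |G| = 32, consistent with Lagrange.
K contains the identity, every element's inverse is in K, and K is closed under +: it is a subgroup.
In fact K = ⟨(1,0)⟩.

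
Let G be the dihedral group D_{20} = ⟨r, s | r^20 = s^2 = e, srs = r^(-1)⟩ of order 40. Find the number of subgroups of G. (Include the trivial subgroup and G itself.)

48

|G| = 40, so by Lagrange every subgroup order divides 40. Divisors: 1, 2, 4, 5, 8, 10, 20, 40.
Subgroups by order — order 1: 1; order 2: 21; order 4: 11; order 5: 1; order 8: 5; order 10: 5; order 20: 3; order 40: 1.
Total: 1 + 21 + 11 + 1 + 5 + 5 + 3 + 1 = 48.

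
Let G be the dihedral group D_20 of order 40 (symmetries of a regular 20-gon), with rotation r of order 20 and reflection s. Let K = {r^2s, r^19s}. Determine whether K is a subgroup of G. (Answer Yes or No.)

The identity e ∉ K, so K is not a subgroup.

No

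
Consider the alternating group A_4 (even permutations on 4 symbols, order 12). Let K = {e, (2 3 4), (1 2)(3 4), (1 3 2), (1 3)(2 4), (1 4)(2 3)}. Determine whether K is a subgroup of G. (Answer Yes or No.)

(1 3 2) ∈ K but its inverse (1 2 3) ∉ K, so K is not a subgroup.

No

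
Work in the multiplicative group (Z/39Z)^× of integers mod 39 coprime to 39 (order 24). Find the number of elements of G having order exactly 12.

8

The elements of order 12 are: 2, 7, 11, 19, 20, 28, 32, 37.
That's 8.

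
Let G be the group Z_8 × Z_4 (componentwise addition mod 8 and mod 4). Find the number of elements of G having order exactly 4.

12

An element (a,b) has order lcm(ord(a), ord(b)); count pairs with lcm equal to 4.
Enumerating gives 12 such elements.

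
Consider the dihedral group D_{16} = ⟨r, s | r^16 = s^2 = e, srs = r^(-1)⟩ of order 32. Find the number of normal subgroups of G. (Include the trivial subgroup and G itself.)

G has 36 subgroups. Checking conjugation-invariance by order — order 1: 1/1 normal; order 2: 1/17 normal; order 4: 1/9 normal; order 8: 1/5 normal; order 16: 3/3 normal; order 32: 1/1 normal.
Total normal subgroups: 8.

8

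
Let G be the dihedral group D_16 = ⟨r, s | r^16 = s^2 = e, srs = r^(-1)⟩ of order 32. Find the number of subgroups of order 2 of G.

|G| = 32 and 2 | 32, so subgroups of order 2 are possible by Lagrange.
The subgroups of order 2 are: {e, r^10s}; {e, r^11s}; {e, r^12s}; {e, r^13s}; … (17 in all).
So G has 17 subgroups of order 2.

17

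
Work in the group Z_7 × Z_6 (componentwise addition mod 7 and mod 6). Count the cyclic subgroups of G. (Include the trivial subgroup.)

8

Each element a generates a cyclic subgroup ⟨a⟩; distinct elements may generate the same one (a cyclic group of order d has φ(d) generators).
Cyclic subgroups by order — order 1: 1; order 2: 1; order 3: 1; order 6: 1; order 7: 1; order 14: 1; order 21: 1; order 42: 1.
Total: 8.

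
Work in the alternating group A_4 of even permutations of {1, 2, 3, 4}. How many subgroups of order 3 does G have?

4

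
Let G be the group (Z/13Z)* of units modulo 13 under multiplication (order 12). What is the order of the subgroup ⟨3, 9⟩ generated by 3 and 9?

3

|⟨3⟩| = 3 and |⟨9⟩| = 3, so |H| is a multiple of lcm(3, 3) = 3 and divides |G| = 12.
Closing under the operation: H = {1, 3, 9}, so |H| = 3.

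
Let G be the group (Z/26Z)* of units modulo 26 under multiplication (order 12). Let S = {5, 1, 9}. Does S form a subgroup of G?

No

5 ∈ S but its inverse 21 ∉ S, so S is not a subgroup.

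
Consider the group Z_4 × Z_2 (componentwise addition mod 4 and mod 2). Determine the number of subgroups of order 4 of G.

3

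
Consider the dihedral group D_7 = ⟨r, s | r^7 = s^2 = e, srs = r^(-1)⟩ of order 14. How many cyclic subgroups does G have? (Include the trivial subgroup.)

Each element a generates a cyclic subgroup ⟨a⟩; distinct elements may generate the same one (a cyclic group of order d has φ(d) generators).
Cyclic subgroups by order — order 1: 1; order 2: 7; order 7: 1.
Total: 9.

9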